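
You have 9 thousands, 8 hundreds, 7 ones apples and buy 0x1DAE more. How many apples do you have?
Convert 9 thousands, 8 hundreds, 7 ones (place-value notation) → 9×1000 + 8×100 + 7 = 9807 (decimal)
Convert 0x1DAE (hexadecimal) → 1×4096 + 13×256 + 10×16 + 14 = 7598 (decimal)
Compute 9807 + 7598 = 17405
17405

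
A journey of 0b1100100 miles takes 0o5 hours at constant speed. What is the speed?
Convert 0b1100100 (binary) → 64 + 32 + 4 = 100 (decimal)
Convert 0o5 (octal) → 5 (decimal)
Compute 100 ÷ 5 = 20
20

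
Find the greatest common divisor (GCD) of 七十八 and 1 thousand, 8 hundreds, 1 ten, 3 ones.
Convert 七十八 (Chinese numeral) → 7×10 + 8 = 78 (decimal)
Convert 1 thousand, 8 hundreds, 1 ten, 3 ones (place-value notation) → 1×1000 + 8×100 + 1×10 + 3 = 1813 (decimal)
Compute gcd(78, 1813) = 1
1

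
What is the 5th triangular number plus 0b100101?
The 5th triangular number = 5×6/2 = 15
Convert 0b100101 (binary) → 32 + 4 + 1 = 37 (decimal)
Compute 15 + 37 = 52
52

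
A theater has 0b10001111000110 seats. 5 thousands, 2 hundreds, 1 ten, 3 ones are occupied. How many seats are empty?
Convert 0b10001111000110 (binary) → 8192 + 512 + 256 + 128 + 64 + 4 + 2 = 9158 (decimal)
Convert 5 thousands, 2 hundreds, 1 ten, 3 ones (place-value notation) → 5×1000 + 2×100 + 1×10 + 3 = 5213 (decimal)
Compute 9158 - 5213 = 3945
3945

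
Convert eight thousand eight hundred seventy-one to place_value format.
Convert eight thousand eight hundred seventy-one (English words) → 8×1000 + 8×100 + 71 = 8871 (decimal)
Convert 8871 (decimal) → 8871 = 8×1000 + 8×100 + 7×10 + 1 → 8 thousands, 8 hundreds, 7 tens, 1 one (place-value notation)
8 thousands, 8 hundreds, 7 tens, 1 one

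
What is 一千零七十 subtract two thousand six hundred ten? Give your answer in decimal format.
Convert 一千零七十 (Chinese numeral) → 1×1000 + 7×10 = 1070 (decimal)
Convert two thousand six hundred ten (English words) → 2×1000 + 6×100 + 10 = 2610 (decimal)
Compute 1070 - 2610 = -1540
-1540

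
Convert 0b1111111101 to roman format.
Convert 0b1111111101 (binary) → 512 + 256 + 128 + 64 + 32 + 16 + 8 + 4 + 1 = 1021 (decimal)
Convert 1021 (decimal) → 1021 = 1000 + 10 + 10 + 1 → MXXI (Roman numeral)
MXXI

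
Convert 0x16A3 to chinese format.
Convert 0x16A3 (hexadecimal) → 1×4096 + 6×256 + 10×16 + 3 = 5795 (decimal)
Convert 5795 (decimal) → 5795 = 5×1000 + 7×100 + 9×10 + 5 → 五千七百九十五 (Chinese numeral)
五千七百九十五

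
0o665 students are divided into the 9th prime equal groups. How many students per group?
Convert 0o665 (octal) → 6×64 + 6×8 + 5 = 437 (decimal)
Convert the 9th prime (prime index) → 23 (decimal)
Compute 437 ÷ 23 = 19
19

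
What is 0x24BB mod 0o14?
Convert 0x24BB (hexadecimal) → 2×4096 + 4×256 + 11×16 + 11 = 9403 (decimal)
Convert 0o14 (octal) → 1×8 + 4 = 12 (decimal)
Compute 9403 mod 12 = 7
7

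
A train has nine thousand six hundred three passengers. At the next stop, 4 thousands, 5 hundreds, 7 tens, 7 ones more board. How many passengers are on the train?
Convert nine thousand six hundred three (English words) → 9×1000 + 6×100 + 3 = 9603 (decimal)
Convert 4 thousands, 5 hundreds, 7 tens, 7 ones (place-value notation) → 4×1000 + 5×100 + 7×10 + 7 = 4577 (decimal)
Compute 9603 + 4577 = 14180
14180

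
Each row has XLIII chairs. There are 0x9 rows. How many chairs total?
Convert XLIII (Roman numeral) → 40 + 1 + 1 + 1 = 43 (decimal)
Convert 0x9 (hexadecimal) → 9 (decimal)
Compute 43 × 9 = 387
387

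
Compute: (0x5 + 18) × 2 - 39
Convert 0x5 (hexadecimal) → 5 (decimal)
Expression in decimal: (5 + 18) × 2 - 39
Parentheses first: 5 + 18 = 23
Multiply: 23 × 2 = 46
Subtract: 46 - 39 = 7
7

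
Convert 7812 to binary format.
Convert 7812 (decimal) → 7812 = 4096 + 2048 + 1024 + 512 + 128 + 4 → 0b1111010000100 (binary)
0b1111010000100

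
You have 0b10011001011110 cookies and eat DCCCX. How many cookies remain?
Convert 0b10011001011110 (binary) → 8192 + 1024 + 512 + 64 + 16 + 8 + 4 + 2 = 9822 (decimal)
Convert DCCCX (Roman numeral) → 500 + 100 + 100 + 100 + 10 = 810 (decimal)
Compute 9822 - 810 = 9012
9012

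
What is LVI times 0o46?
Convert LVI (Roman numeral) → 50 + 5 + 1 = 56 (decimal)
Convert 0o46 (octal) → 4×8 + 6 = 38 (decimal)
Compute 56 × 38 = 2128
2128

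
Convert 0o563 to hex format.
Convert 0o563 (octal) → 5×64 + 6×8 + 3 = 371 (decimal)
Convert 371 (decimal) → 371 = 1×256 + 7×16 + 3 → 0x173 (hexadecimal)
0x173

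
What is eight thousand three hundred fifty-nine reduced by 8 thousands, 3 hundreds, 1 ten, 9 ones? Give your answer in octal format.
Convert eight thousand three hundred fifty-nine (English words) → 8×1000 + 3×100 + 59 = 8359 (decimal)
Convert 8 thousands, 3 hundreds, 1 ten, 9 ones (place-value notation) → 8×1000 + 3×100 + 1×10 + 9 = 8319 (decimal)
Compute 8359 - 8319 = 40
Convert 40 (decimal) → 40 = 5×8 → 0o50 (octal)
0o50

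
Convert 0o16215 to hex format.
Convert 0o16215 (octal) → 1×4096 + 6×512 + 2×64 + 1×8 + 5 = 7309 (decimal)
Convert 7309 (decimal) → 7309 = 1×4096 + 12×256 + 8×16 + 13 → 0x1C8D (hexadecimal)
0x1C8D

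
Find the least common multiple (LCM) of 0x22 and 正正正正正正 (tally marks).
Convert 0x22 (hexadecimal) → 2×16 + 2 = 34 (decimal)
Convert 正正正正正正 (tally marks) → 5 + 5 + 5 + 5 + 5 + 5 = 30 (decimal)
Compute lcm(34, 30) = 510
510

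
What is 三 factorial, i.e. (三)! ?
Convert 三 (Chinese numeral) → 3 (decimal)
Compute 3! = 6
6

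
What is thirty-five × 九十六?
Convert thirty-five (English words) → 35 (decimal)
Convert 九十六 (Chinese numeral) → 9×10 + 6 = 96 (decimal)
Compute 35 × 96 = 3360
3360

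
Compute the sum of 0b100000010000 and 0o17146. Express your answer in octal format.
Convert 0b100000010000 (binary) → 2048 + 16 = 2064 (decimal)
Convert 0o17146 (octal) → 1×4096 + 7×512 + 1×64 + 4×8 + 6 = 7782 (decimal)
Compute 2064 + 7782 = 9846
Convert 9846 (decimal) → 9846 = 2×4096 + 3×512 + 1×64 + 6×8 + 6 → 0o23166 (octal)
0o23166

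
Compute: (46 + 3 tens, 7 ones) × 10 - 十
Convert 3 tens, 7 ones (place-value notation) → 3×10 + 7 = 37 (decimal)
Convert 十 (Chinese numeral) → 1×10 = 10 (decimal)
Expression in decimal: (46 + 37) × 10 - 10
Parentheses first: 46 + 37 = 83
Multiply: 83 × 10 = 830
Subtract: 830 - 10 = 820
820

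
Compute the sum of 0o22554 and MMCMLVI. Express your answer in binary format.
Convert 0o22554 (octal) → 2×4096 + 2×512 + 5×64 + 5×8 + 4 = 9580 (decimal)
Convert MMCMLVI (Roman numeral) → 1000 + 1000 + 900 + 50 + 5 + 1 = 2956 (decimal)
Compute 9580 + 2956 = 12536
Convert 12536 (decimal) → 12536 = 8192 + 4096 + 128 + 64 + 32 + 16 + 8 → 0b11000011111000 (binary)
0b11000011111000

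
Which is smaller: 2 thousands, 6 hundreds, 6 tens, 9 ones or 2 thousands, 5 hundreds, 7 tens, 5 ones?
Convert 2 thousands, 6 hundreds, 6 tens, 9 ones (place-value notation) → 2×1000 + 6×100 + 6×10 + 9 = 2669 (decimal)
Convert 2 thousands, 5 hundreds, 7 tens, 5 ones (place-value notation) → 2×1000 + 5×100 + 7×10 + 5 = 2575 (decimal)
Compare 2669 vs 2575: smaller = 2575
2575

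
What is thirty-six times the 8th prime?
Convert thirty-six (English words) → 36 (decimal)
Convert the 8th prime (prime index) → 19 (decimal)
Compute 36 × 19 = 684
684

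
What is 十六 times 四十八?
Convert 十六 (Chinese numeral) → 1×10 + 6 = 16 (decimal)
Convert 四十八 (Chinese numeral) → 4×10 + 8 = 48 (decimal)
Compute 16 × 48 = 768
768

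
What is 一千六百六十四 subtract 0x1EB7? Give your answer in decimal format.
Convert 一千六百六十四 (Chinese numeral) → 1×1000 + 6×100 + 6×10 + 4 = 1664 (decimal)
Convert 0x1EB7 (hexadecimal) → 1×4096 + 14×256 + 11×16 + 7 = 7863 (decimal)
Compute 1664 - 7863 = -6199
-6199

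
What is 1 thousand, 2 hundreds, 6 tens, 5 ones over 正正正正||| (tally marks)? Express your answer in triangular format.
Convert 1 thousand, 2 hundreds, 6 tens, 5 ones (place-value notation) → 1×1000 + 2×100 + 6×10 + 5 = 1265 (decimal)
Convert 正正正正||| (tally marks) → 5 + 5 + 5 + 5 + 3 = 23 (decimal)
Compute 1265 ÷ 23 = 55
Convert 55 (decimal) → 55 = 10×11/2 → the 10th triangular number (triangular index)
the 10th triangular number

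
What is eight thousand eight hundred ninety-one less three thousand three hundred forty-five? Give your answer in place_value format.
Convert eight thousand eight hundred ninety-one (English words) → 8×1000 + 8×100 + 91 = 8891 (decimal)
Convert three thousand three hundred forty-five (English words) → 3×1000 + 3×100 + 45 = 3345 (decimal)
Compute 8891 - 3345 = 5546
Convert 5546 (decimal) → 5546 = 5×1000 + 5×100 + 4×10 + 6 → 5 thousands, 5 hundreds, 4 tens, 6 ones (place-value notation)
5 thousands, 5 hundreds, 4 tens, 6 ones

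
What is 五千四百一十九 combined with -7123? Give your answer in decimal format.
Convert 五千四百一十九 (Chinese numeral) → 5×1000 + 4×100 + 1×10 + 9 = 5419 (decimal)
Compute 5419 + -7123 = -1704
-1704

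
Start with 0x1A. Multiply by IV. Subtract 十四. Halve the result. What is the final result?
Convert 0x1A (hexadecimal) → 1×16 + 10 = 26 (decimal)
Start: 26
Convert IV (Roman numeral) → 4 (decimal)
26 × 4 = 104
Convert 十四 (Chinese numeral) → 1×10 + 4 = 14 (decimal)
104 - 14 = 90
90 ÷ 2 = 45
45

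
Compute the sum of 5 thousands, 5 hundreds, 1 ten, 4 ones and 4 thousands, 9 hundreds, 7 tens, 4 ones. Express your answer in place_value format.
Convert 5 thousands, 5 hundreds, 1 ten, 4 ones (place-value notation) → 5×1000 + 5×100 + 1×10 + 4 = 5514 (decimal)
Convert 4 thousands, 9 hundreds, 7 tens, 4 ones (place-value notation) → 4×1000 + 9×100 + 7×10 + 4 = 4974 (decimal)
Compute 5514 + 4974 = 10488
Convert 10488 (decimal) → 10488 = 10×1000 + 4×100 + 8×10 + 8 → 10 thousands, 4 hundreds, 8 tens, 8 ones (place-value notation)
10 thousands, 4 hundreds, 8 tens, 8 ones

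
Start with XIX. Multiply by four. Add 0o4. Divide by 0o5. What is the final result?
Convert XIX (Roman numeral) → 10 + 9 = 19 (decimal)
Start: 19
Convert four (English words) → 4 (decimal)
19 × 4 = 76
Convert 0o4 (octal) → 4 (decimal)
76 + 4 = 80
Convert 0o5 (octal) → 5 (decimal)
80 ÷ 5 = 16
16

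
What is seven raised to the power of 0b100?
Convert seven (English words) → 7 (decimal)
Convert 0b100 (binary) → 4 (decimal)
Compute 7 ^ 4 = 2401
2401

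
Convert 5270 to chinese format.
Convert 5270 (decimal) → 5270 = 5×1000 + 2×100 + 7×10 → 五千二百七十 (Chinese numeral)
五千二百七十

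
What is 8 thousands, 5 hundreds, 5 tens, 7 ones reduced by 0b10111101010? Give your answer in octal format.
Convert 8 thousands, 5 hundreds, 5 tens, 7 ones (place-value notation) → 8×1000 + 5×100 + 5×10 + 7 = 8557 (decimal)
Convert 0b10111101010 (binary) → 1024 + 256 + 128 + 64 + 32 + 8 + 2 = 1514 (decimal)
Compute 8557 - 1514 = 7043
Convert 7043 (decimal) → 7043 = 1×4096 + 5×512 + 6×64 + 3 → 0o15603 (octal)
0o15603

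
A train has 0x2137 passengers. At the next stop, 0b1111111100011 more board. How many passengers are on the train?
Convert 0x2137 (hexadecimal) → 2×4096 + 1×256 + 3×16 + 7 = 8503 (decimal)
Convert 0b1111111100011 (binary) → 4096 + 2048 + 1024 + 512 + 256 + 128 + 64 + 32 + 2 + 1 = 8163 (decimal)
Compute 8503 + 8163 = 16666
16666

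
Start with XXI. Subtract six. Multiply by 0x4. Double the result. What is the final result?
Convert XXI (Roman numeral) → 10 + 10 + 1 = 21 (decimal)
Start: 21
Convert six (English words) → 6 (decimal)
21 - 6 = 15
Convert 0x4 (hexadecimal) → 4 (decimal)
15 × 4 = 60
60 × 2 = 120
120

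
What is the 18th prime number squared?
The 18th prime number = 61
Compute 61² = 61 × 61 = 3721
3721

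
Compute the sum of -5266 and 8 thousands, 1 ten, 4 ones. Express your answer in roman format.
Convert 8 thousands, 1 ten, 4 ones (place-value notation) → 8×1000 + 1×10 + 4 = 8014 (decimal)
Compute -5266 + 8014 = 2748
Convert 2748 (decimal) → 2748 = 1000 + 1000 + 500 + 100 + 100 + 40 + 5 + 1 + 1 + 1 → MMDCCXLVIII (Roman numeral)
MMDCCXLVIII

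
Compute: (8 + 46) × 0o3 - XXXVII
Convert 0o3 (octal) → 3 (decimal)
Convert XXXVII (Roman numeral) → 10 + 10 + 10 + 5 + 1 + 1 = 37 (decimal)
Expression in decimal: (8 + 46) × 3 - 37
Parentheses first: 8 + 46 = 54
Multiply: 54 × 3 = 162
Subtract: 162 - 37 = 125
125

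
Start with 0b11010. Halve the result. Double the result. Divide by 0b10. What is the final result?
Convert 0b11010 (binary) → 16 + 8 + 2 = 26 (decimal)
Start: 26
26 ÷ 2 = 13
13 × 2 = 26
Convert 0b10 (binary) → 2 (decimal)
26 ÷ 2 = 13
13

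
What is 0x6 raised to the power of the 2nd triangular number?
Convert 0x6 (hexadecimal) → 6 (decimal)
Convert the 2nd triangular number (triangular index) → 2×3/2 = 3 (decimal)
Compute 6 ^ 3 = 216
216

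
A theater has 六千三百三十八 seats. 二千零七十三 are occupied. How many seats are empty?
Convert 六千三百三十八 (Chinese numeral) → 6×1000 + 3×100 + 3×10 + 8 = 6338 (decimal)
Convert 二千零七十三 (Chinese numeral) → 2×1000 + 7×10 + 3 = 2073 (decimal)
Compute 6338 - 2073 = 4265
4265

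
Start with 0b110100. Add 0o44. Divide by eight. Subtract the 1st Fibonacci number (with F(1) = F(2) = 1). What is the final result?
Convert 0b110100 (binary) → 32 + 16 + 4 = 52 (decimal)
Start: 52
Convert 0o44 (octal) → 4×8 + 4 = 36 (decimal)
52 + 36 = 88
Convert eight (English words) → 8 (decimal)
88 ÷ 8 = 11
Convert the 1st Fibonacci number (with F(1) = F(2) = 1) (Fibonacci index) → 1 (decimal)
11 - 1 = 10
10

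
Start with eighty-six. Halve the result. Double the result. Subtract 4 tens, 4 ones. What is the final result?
Convert eighty-six (English words) → 86 (decimal)
Start: 86
86 ÷ 2 = 43
43 × 2 = 86
Convert 4 tens, 4 ones (place-value notation) → 4×10 + 4 = 44 (decimal)
86 - 44 = 42
42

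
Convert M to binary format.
Convert M (Roman numeral) → 1000 (decimal)
Convert 1000 (decimal) → 1000 = 512 + 256 + 128 + 64 + 32 + 8 → 0b1111101000 (binary)
0b1111101000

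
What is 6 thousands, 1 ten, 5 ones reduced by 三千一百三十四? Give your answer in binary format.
Convert 6 thousands, 1 ten, 5 ones (place-value notation) → 6×1000 + 1×10 + 5 = 6015 (decimal)
Convert 三千一百三十四 (Chinese numeral) → 3×1000 + 1×100 + 3×10 + 4 = 3134 (decimal)
Compute 6015 - 3134 = 2881
Convert 2881 (decimal) → 2881 = 2048 + 512 + 256 + 64 + 1 → 0b101101000001 (binary)
0b101101000001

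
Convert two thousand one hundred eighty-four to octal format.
Convert two thousand one hundred eighty-four (English words) → 2×1000 + 1×100 + 84 = 2184 (decimal)
Convert 2184 (decimal) → 2184 = 4×512 + 2×64 + 1×8 → 0o4210 (octal)
0o4210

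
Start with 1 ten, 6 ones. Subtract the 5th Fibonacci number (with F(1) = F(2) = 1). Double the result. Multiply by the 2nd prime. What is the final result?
Convert 1 ten, 6 ones (place-value notation) → 1×10 + 6 = 16 (decimal)
Start: 16
Convert the 5th Fibonacci number (with F(1) = F(2) = 1) (Fibonacci index) → 1, 1, 2, 3, 5 → 5 (decimal)
16 - 5 = 11
11 × 2 = 22
Convert the 2nd prime (prime index) → 3 (decimal)
22 × 3 = 66
66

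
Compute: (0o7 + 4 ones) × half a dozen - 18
Convert 0o7 (octal) → 7 (decimal)
Convert 4 ones (place-value notation) → 4 (decimal)
Convert half a dozen (colloquial) → 6 (decimal)
Expression in decimal: (7 + 4) × 6 - 18
Parentheses first: 7 + 4 = 11
Multiply: 11 × 6 = 66
Subtract: 66 - 18 = 48
48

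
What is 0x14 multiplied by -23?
Convert 0x14 (hexadecimal) → 1×16 + 4 = 20 (decimal)
Compute 20 × -23 = -460
-460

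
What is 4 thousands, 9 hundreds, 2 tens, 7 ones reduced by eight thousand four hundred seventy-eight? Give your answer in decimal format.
Convert 4 thousands, 9 hundreds, 2 tens, 7 ones (place-value notation) → 4×1000 + 9×100 + 2×10 + 7 = 4927 (decimal)
Convert eight thousand four hundred seventy-eight (English words) → 8×1000 + 4×100 + 78 = 8478 (decimal)
Compute 4927 - 8478 = -3551
-3551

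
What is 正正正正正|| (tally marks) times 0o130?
Convert 正正正正正|| (tally marks) → 5 + 5 + 5 + 5 + 5 + 2 = 27 (decimal)
Convert 0o130 (octal) → 1×64 + 3×8 = 88 (decimal)
Compute 27 × 88 = 2376
2376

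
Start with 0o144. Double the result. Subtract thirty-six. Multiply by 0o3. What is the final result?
Convert 0o144 (octal) → 1×64 + 4×8 + 4 = 100 (decimal)
Start: 100
100 × 2 = 200
Convert thirty-six (English words) → 36 (decimal)
200 - 36 = 164
Convert 0o3 (octal) → 3 (decimal)
164 × 3 = 492
492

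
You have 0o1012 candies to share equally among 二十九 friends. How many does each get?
Convert 0o1012 (octal) → 1×512 + 1×8 + 2 = 522 (decimal)
Convert 二十九 (Chinese numeral) → 2×10 + 9 = 29 (decimal)
Compute 522 ÷ 29 = 18
18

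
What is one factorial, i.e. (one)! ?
Convert one (English words) → 1 (decimal)
Compute 1! = 1
1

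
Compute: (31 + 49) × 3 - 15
Parentheses first: 31 + 49 = 80
Multiply: 80 × 3 = 240
Subtract: 240 - 15 = 225
225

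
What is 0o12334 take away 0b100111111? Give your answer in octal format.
Convert 0o12334 (octal) → 1×4096 + 2×512 + 3×64 + 3×8 + 4 = 5340 (decimal)
Convert 0b100111111 (binary) → 256 + 32 + 16 + 8 + 4 + 2 + 1 = 319 (decimal)
Compute 5340 - 319 = 5021
Convert 5021 (decimal) → 5021 = 1×4096 + 1×512 + 6×64 + 3×8 + 5 → 0o11635 (octal)
0o11635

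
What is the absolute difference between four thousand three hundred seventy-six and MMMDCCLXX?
Convert four thousand three hundred seventy-six (English words) → 4×1000 + 3×100 + 76 = 4376 (decimal)
Convert MMMDCCLXX (Roman numeral) → 1000 + 1000 + 1000 + 500 + 100 + 100 + 50 + 10 + 10 = 3770 (decimal)
Compute |4376 - 3770| = 606
606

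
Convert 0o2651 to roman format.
Convert 0o2651 (octal) → 2×512 + 6×64 + 5×8 + 1 = 1449 (decimal)
Convert 1449 (decimal) → 1449 = 1000 + 400 + 40 + 9 → MCDXLIX (Roman numeral)
MCDXLIX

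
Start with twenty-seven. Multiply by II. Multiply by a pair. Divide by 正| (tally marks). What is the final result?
Convert twenty-seven (English words) → 27 (decimal)
Start: 27
Convert II (Roman numeral) → 1 + 1 = 2 (decimal)
27 × 2 = 54
Convert a pair (colloquial) → 2 (decimal)
54 × 2 = 108
Convert 正| (tally marks) → 5 + 1 = 6 (decimal)
108 ÷ 6 = 18
18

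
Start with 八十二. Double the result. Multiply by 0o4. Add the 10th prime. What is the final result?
Convert 八十二 (Chinese numeral) → 8×10 + 2 = 82 (decimal)
Start: 82
82 × 2 = 164
Convert 0o4 (octal) → 4 (decimal)
164 × 4 = 656
Convert the 10th prime (prime index) → 29 (decimal)
656 + 29 = 685
685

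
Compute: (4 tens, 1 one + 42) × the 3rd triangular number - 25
Convert 4 tens, 1 one (place-value notation) → 4×10 + 1 = 41 (decimal)
Convert the 3rd triangular number (triangular index) → 3×4/2 = 6 (decimal)
Expression in decimal: (41 + 42) × 6 - 25
Parentheses first: 41 + 42 = 83
Multiply: 83 × 6 = 498
Subtract: 498 - 25 = 473
473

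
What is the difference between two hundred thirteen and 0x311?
Convert two hundred thirteen (English words) → 2×100 + 13 = 213 (decimal)
Convert 0x311 (hexadecimal) → 3×256 + 1×16 + 1 = 785 (decimal)
Difference: |213 - 785| = 572
572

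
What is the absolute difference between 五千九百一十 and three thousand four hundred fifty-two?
Convert 五千九百一十 (Chinese numeral) → 5×1000 + 9×100 + 1×10 = 5910 (decimal)
Convert three thousand four hundred fifty-two (English words) → 3×1000 + 4×100 + 52 = 3452 (decimal)
Compute |5910 - 3452| = 2458
2458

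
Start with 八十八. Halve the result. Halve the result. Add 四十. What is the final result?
Convert 八十八 (Chinese numeral) → 8×10 + 8 = 88 (decimal)
Start: 88
88 ÷ 2 = 44
44 ÷ 2 = 22
Convert 四十 (Chinese numeral) → 4×10 = 40 (decimal)
22 + 40 = 62
62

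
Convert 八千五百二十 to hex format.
Convert 八千五百二十 (Chinese numeral) → 8×1000 + 5×100 + 2×10 = 8520 (decimal)
Convert 8520 (decimal) → 8520 = 2×4096 + 1×256 + 4×16 + 8 → 0x2148 (hexadecimal)
0x2148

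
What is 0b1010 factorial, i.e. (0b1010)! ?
Convert 0b1010 (binary) → 8 + 2 = 10 (decimal)
Compute 10! = 3628800
3628800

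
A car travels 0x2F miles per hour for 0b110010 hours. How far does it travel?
Convert 0x2F (hexadecimal) → 2×16 + 15 = 47 (decimal)
Convert 0b110010 (binary) → 32 + 16 + 2 = 50 (decimal)
Compute 47 × 50 = 2350
2350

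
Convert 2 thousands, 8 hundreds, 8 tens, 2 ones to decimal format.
Convert 2 thousands, 8 hundreds, 8 tens, 2 ones (place-value notation) → 2×1000 + 8×100 + 8×10 + 2 = 2882 (decimal)
2882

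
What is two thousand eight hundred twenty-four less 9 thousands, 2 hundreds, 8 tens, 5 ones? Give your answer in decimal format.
Convert two thousand eight hundred twenty-four (English words) → 2×1000 + 8×100 + 24 = 2824 (decimal)
Convert 9 thousands, 2 hundreds, 8 tens, 5 ones (place-value notation) → 9×1000 + 2×100 + 8×10 + 5 = 9285 (decimal)
Compute 2824 - 9285 = -6461
-6461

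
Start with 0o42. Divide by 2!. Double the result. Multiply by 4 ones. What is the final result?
Convert 0o42 (octal) → 4×8 + 2 = 34 (decimal)
Start: 34
Convert 2! (factorial) → 2 (decimal)
34 ÷ 2 = 17
17 × 2 = 34
Convert 4 ones (place-value notation) → 4 (decimal)
34 × 4 = 136
136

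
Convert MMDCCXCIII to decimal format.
Convert MMDCCXCIII (Roman numeral) → 1000 + 1000 + 500 + 100 + 100 + 90 + 1 + 1 + 1 = 2793 (decimal)
2793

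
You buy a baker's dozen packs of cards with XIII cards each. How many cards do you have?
Convert XIII (Roman numeral) → 10 + 1 + 1 + 1 = 13 (decimal)
Convert a baker's dozen (colloquial) → 13 (decimal)
Compute 13 × 13 = 169
169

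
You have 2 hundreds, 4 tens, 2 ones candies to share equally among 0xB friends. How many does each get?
Convert 2 hundreds, 4 tens, 2 ones (place-value notation) → 2×100 + 4×10 + 2 = 242 (decimal)
Convert 0xB (hexadecimal) → 11 (decimal)
Compute 242 ÷ 11 = 22
22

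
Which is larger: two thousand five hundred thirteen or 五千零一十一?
Convert two thousand five hundred thirteen (English words) → 2×1000 + 5×100 + 13 = 2513 (decimal)
Convert 五千零一十一 (Chinese numeral) → 5×1000 + 1×10 + 1 = 5011 (decimal)
Compare 2513 vs 5011: larger = 5011
5011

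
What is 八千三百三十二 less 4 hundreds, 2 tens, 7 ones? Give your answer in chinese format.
Convert 八千三百三十二 (Chinese numeral) → 8×1000 + 3×100 + 3×10 + 2 = 8332 (decimal)
Convert 4 hundreds, 2 tens, 7 ones (place-value notation) → 4×100 + 2×10 + 7 = 427 (decimal)
Compute 8332 - 427 = 7905
Convert 7905 (decimal) → 7905 = 7×1000 + 9×100 + 5 → 七千九百零五 (Chinese numeral)
七千九百零五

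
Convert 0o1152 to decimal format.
Convert 0o1152 (octal) → 1×512 + 1×64 + 5×8 + 2 = 618 (decimal)
618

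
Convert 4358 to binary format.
Convert 4358 (decimal) → 4358 = 4096 + 256 + 4 + 2 → 0b1000100000110 (binary)
0b1000100000110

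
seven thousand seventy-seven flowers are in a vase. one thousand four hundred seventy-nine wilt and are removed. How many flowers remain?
Convert seven thousand seventy-seven (English words) → 7×1000 + 77 = 7077 (decimal)
Convert one thousand four hundred seventy-nine (English words) → 1×1000 + 4×100 + 79 = 1479 (decimal)
Compute 7077 - 1479 = 5598
5598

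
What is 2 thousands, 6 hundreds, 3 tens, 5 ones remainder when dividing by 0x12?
Convert 2 thousands, 6 hundreds, 3 tens, 5 ones (place-value notation) → 2×1000 + 6×100 + 3×10 + 5 = 2635 (decimal)
Convert 0x12 (hexadecimal) → 1×16 + 2 = 18 (decimal)
Compute 2635 mod 18 = 7
7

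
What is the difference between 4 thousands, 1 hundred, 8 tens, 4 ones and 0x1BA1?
Convert 4 thousands, 1 hundred, 8 tens, 4 ones (place-value notation) → 4×1000 + 1×100 + 8×10 + 4 = 4184 (decimal)
Convert 0x1BA1 (hexadecimal) → 1×4096 + 11×256 + 10×16 + 1 = 7073 (decimal)
Difference: |4184 - 7073| = 2889
2889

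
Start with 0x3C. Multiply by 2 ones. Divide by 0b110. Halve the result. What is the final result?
Convert 0x3C (hexadecimal) → 3×16 + 12 = 60 (decimal)
Start: 60
Convert 2 ones (place-value notation) → 2 (decimal)
60 × 2 = 120
Convert 0b110 (binary) → 4 + 2 = 6 (decimal)
120 ÷ 6 = 20
20 ÷ 2 = 10
10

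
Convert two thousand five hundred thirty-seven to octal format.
Convert two thousand five hundred thirty-seven (English words) → 2×1000 + 5×100 + 37 = 2537 (decimal)
Convert 2537 (decimal) → 2537 = 4×512 + 7×64 + 5×8 + 1 → 0o4751 (octal)
0o4751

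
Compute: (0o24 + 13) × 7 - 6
Convert 0o24 (octal) → 2×8 + 4 = 20 (decimal)
Expression in decimal: (20 + 13) × 7 - 6
Parentheses first: 20 + 13 = 33
Multiply: 33 × 7 = 231
Subtract: 231 - 6 = 225
225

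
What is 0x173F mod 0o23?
Convert 0x173F (hexadecimal) → 1×4096 + 7×256 + 3×16 + 15 = 5951 (decimal)
Convert 0o23 (octal) → 2×8 + 3 = 19 (decimal)
Compute 5951 mod 19 = 4
4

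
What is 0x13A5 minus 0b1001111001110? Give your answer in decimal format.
Convert 0x13A5 (hexadecimal) → 1×4096 + 3×256 + 10×16 + 5 = 5029 (decimal)
Convert 0b1001111001110 (binary) → 4096 + 512 + 256 + 128 + 64 + 8 + 4 + 2 = 5070 (decimal)
Compute 5029 - 5070 = -41
-41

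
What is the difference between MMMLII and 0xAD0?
Convert MMMLII (Roman numeral) → 1000 + 1000 + 1000 + 50 + 1 + 1 = 3052 (decimal)
Convert 0xAD0 (hexadecimal) → 10×256 + 13×16 = 2768 (decimal)
Difference: |3052 - 2768| = 284
284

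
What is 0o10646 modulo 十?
Convert 0o10646 (octal) → 1×4096 + 6×64 + 4×8 + 6 = 4518 (decimal)
Convert 十 (Chinese numeral) → 1×10 = 10 (decimal)
Compute 4518 mod 10 = 8
8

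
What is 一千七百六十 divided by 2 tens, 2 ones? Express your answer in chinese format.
Convert 一千七百六十 (Chinese numeral) → 1×1000 + 7×100 + 6×10 = 1760 (decimal)
Convert 2 tens, 2 ones (place-value notation) → 2×10 + 2 = 22 (decimal)
Compute 1760 ÷ 22 = 80
Convert 80 (decimal) → 80 = 8×10 → 八十 (Chinese numeral)
八十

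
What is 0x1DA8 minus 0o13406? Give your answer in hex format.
Convert 0x1DA8 (hexadecimal) → 1×4096 + 13×256 + 10×16 + 8 = 7592 (decimal)
Convert 0o13406 (octal) → 1×4096 + 3×512 + 4×64 + 6 = 5894 (decimal)
Compute 7592 - 5894 = 1698
Convert 1698 (decimal) → 1698 = 6×256 + 10×16 + 2 → 0x6A2 (hexadecimal)
0x6A2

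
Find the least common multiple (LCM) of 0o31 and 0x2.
Convert 0o31 (octal) → 3×8 + 1 = 25 (decimal)
Convert 0x2 (hexadecimal) → 2 (decimal)
Compute lcm(25, 2) = 50
50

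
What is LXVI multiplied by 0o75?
Convert LXVI (Roman numeral) → 50 + 10 + 5 + 1 = 66 (decimal)
Convert 0o75 (octal) → 7×8 + 5 = 61 (decimal)
Compute 66 × 61 = 4026
4026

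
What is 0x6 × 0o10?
Convert 0x6 (hexadecimal) → 6 (decimal)
Convert 0o10 (octal) → 1×8 = 8 (decimal)
Compute 6 × 8 = 48
48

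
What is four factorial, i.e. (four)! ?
Convert four (English words) → 4 (decimal)
Compute 4! = 24
24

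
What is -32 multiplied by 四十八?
Convert 四十八 (Chinese numeral) → 4×10 + 8 = 48 (decimal)
Compute -32 × 48 = -1536
-1536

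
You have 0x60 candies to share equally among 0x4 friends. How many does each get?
Convert 0x60 (hexadecimal) → 6×16 = 96 (decimal)
Convert 0x4 (hexadecimal) → 4 (decimal)
Compute 96 ÷ 4 = 24
24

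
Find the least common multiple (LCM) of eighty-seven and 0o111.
Convert eighty-seven (English words) → 87 (decimal)
Convert 0o111 (octal) → 1×64 + 1×8 + 1 = 73 (decimal)
Compute lcm(87, 73) = 6351
6351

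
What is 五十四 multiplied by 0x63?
Convert 五十四 (Chinese numeral) → 5×10 + 4 = 54 (decimal)
Convert 0x63 (hexadecimal) → 6×16 + 3 = 99 (decimal)
Compute 54 × 99 = 5346
5346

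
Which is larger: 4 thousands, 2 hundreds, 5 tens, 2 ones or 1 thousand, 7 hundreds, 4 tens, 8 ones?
Convert 4 thousands, 2 hundreds, 5 tens, 2 ones (place-value notation) → 4×1000 + 2×100 + 5×10 + 2 = 4252 (decimal)
Convert 1 thousand, 7 hundreds, 4 tens, 8 ones (place-value notation) → 1×1000 + 7×100 + 4×10 + 8 = 1748 (decimal)
Compare 4252 vs 1748: larger = 4252
4252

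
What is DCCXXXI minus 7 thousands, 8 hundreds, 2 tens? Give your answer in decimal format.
Convert DCCXXXI (Roman numeral) → 500 + 100 + 100 + 10 + 10 + 10 + 1 = 731 (decimal)
Convert 7 thousands, 8 hundreds, 2 tens (place-value notation) → 7×1000 + 8×100 + 2×10 = 7820 (decimal)
Compute 731 - 7820 = -7089
-7089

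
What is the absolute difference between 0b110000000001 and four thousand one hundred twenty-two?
Convert 0b110000000001 (binary) → 2048 + 1024 + 1 = 3073 (decimal)
Convert four thousand one hundred twenty-two (English words) → 4×1000 + 1×100 + 22 = 4122 (decimal)
Compute |3073 - 4122| = 1049
1049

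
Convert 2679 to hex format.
Convert 2679 (decimal) → 2679 = 10×256 + 7×16 + 7 → 0xA77 (hexadecimal)
0xA77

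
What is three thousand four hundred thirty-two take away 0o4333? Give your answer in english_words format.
Convert three thousand four hundred thirty-two (English words) → 3×1000 + 4×100 + 32 = 3432 (decimal)
Convert 0o4333 (octal) → 4×512 + 3×64 + 3×8 + 3 = 2267 (decimal)
Compute 3432 - 2267 = 1165
Convert 1165 (decimal) → 1165 = 1×1000 + 1×100 + 65 → one thousand one hundred sixty-five (English words)
one thousand one hundred sixty-five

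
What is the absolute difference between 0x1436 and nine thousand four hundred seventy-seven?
Convert 0x1436 (hexadecimal) → 1×4096 + 4×256 + 3×16 + 6 = 5174 (decimal)
Convert nine thousand four hundred seventy-seven (English words) → 9×1000 + 4×100 + 77 = 9477 (decimal)
Compute |5174 - 9477| = 4303
4303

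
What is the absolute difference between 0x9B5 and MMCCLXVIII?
Convert 0x9B5 (hexadecimal) → 9×256 + 11×16 + 5 = 2485 (decimal)
Convert MMCCLXVIII (Roman numeral) → 1000 + 1000 + 100 + 100 + 50 + 10 + 5 + 1 + 1 + 1 = 2268 (decimal)
Compute |2485 - 2268| = 217
217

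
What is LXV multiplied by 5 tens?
Convert LXV (Roman numeral) → 50 + 10 + 5 = 65 (decimal)
Convert 5 tens (place-value notation) → 5×10 = 50 (decimal)
Compute 65 × 50 = 3250
3250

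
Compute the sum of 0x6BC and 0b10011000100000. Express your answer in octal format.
Convert 0x6BC (hexadecimal) → 6×256 + 11×16 + 12 = 1724 (decimal)
Convert 0b10011000100000 (binary) → 8192 + 1024 + 512 + 32 = 9760 (decimal)
Compute 1724 + 9760 = 11484
Convert 11484 (decimal) → 11484 = 2×4096 + 6×512 + 3×64 + 3×8 + 4 → 0o26334 (octal)
0o26334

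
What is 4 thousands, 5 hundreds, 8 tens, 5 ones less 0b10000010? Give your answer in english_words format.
Convert 4 thousands, 5 hundreds, 8 tens, 5 ones (place-value notation) → 4×1000 + 5×100 + 8×10 + 5 = 4585 (decimal)
Convert 0b10000010 (binary) → 128 + 2 = 130 (decimal)
Compute 4585 - 130 = 4455
Convert 4455 (decimal) → 4455 = 4×1000 + 4×100 + 55 → four thousand four hundred fifty-five (English words)
four thousand four hundred fifty-five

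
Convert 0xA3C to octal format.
Convert 0xA3C (hexadecimal) → 10×256 + 3×16 + 12 = 2620 (decimal)
Convert 2620 (decimal) → 2620 = 5×512 + 7×8 + 4 → 0o5074 (octal)
0o5074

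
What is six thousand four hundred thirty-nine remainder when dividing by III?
Convert six thousand four hundred thirty-nine (English words) → 6×1000 + 4×100 + 39 = 6439 (decimal)
Convert III (Roman numeral) → 1 + 1 + 1 = 3 (decimal)
Compute 6439 mod 3 = 1
1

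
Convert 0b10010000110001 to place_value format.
Convert 0b10010000110001 (binary) → 8192 + 1024 + 32 + 16 + 1 = 9265 (decimal)
Convert 9265 (decimal) → 9265 = 9×1000 + 2×100 + 6×10 + 5 → 9 thousands, 2 hundreds, 6 tens, 5 ones (place-value notation)
9 thousands, 2 hundreds, 6 tens, 5 ones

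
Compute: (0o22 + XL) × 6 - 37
Convert 0o22 (octal) → 2×8 + 2 = 18 (decimal)
Convert XL (Roman numeral) → 40 (decimal)
Expression in decimal: (18 + 40) × 6 - 37
Parentheses first: 18 + 40 = 58
Multiply: 58 × 6 = 348
Subtract: 348 - 37 = 311
311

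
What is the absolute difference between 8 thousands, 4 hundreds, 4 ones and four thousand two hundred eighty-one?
Convert 8 thousands, 4 hundreds, 4 ones (place-value notation) → 8×1000 + 4×100 + 4 = 8404 (decimal)
Convert four thousand two hundred eighty-one (English words) → 4×1000 + 2×100 + 81 = 4281 (decimal)
Compute |8404 - 4281| = 4123
4123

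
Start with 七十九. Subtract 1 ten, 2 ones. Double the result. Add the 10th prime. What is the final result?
Convert 七十九 (Chinese numeral) → 7×10 + 9 = 79 (decimal)
Start: 79
Convert 1 ten, 2 ones (place-value notation) → 1×10 + 2 = 12 (decimal)
79 - 12 = 67
67 × 2 = 134
Convert the 10th prime (prime index) → 29 (decimal)
134 + 29 = 163
163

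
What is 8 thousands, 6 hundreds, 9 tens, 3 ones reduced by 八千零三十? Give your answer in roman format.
Convert 8 thousands, 6 hundreds, 9 tens, 3 ones (place-value notation) → 8×1000 + 6×100 + 9×10 + 3 = 8693 (decimal)
Convert 八千零三十 (Chinese numeral) → 8×1000 + 3×10 = 8030 (decimal)
Compute 8693 - 8030 = 663
Convert 663 (decimal) → 663 = 500 + 100 + 50 + 10 + 1 + 1 + 1 → DCLXIII (Roman numeral)
DCLXIII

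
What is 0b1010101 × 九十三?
Convert 0b1010101 (binary) → 64 + 16 + 4 + 1 = 85 (decimal)
Convert 九十三 (Chinese numeral) → 9×10 + 3 = 93 (decimal)
Compute 85 × 93 = 7905
7905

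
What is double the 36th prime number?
The 36th prime number = 151
Compute 151 × 2 = 302
302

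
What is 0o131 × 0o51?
Convert 0o131 (octal) → 1×64 + 3×8 + 1 = 89 (decimal)
Convert 0o51 (octal) → 5×8 + 1 = 41 (decimal)
Compute 89 × 41 = 3649
3649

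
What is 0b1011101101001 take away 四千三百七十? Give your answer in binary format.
Convert 0b1011101101001 (binary) → 4096 + 1024 + 512 + 256 + 64 + 32 + 8 + 1 = 5993 (decimal)
Convert 四千三百七十 (Chinese numeral) → 4×1000 + 3×100 + 7×10 = 4370 (decimal)
Compute 5993 - 4370 = 1623
Convert 1623 (decimal) → 1623 = 1024 + 512 + 64 + 16 + 4 + 2 + 1 → 0b11001010111 (binary)
0b11001010111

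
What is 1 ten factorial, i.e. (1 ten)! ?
Convert 1 ten (place-value notation) → 1×10 = 10 (decimal)
Compute 10! = 3628800
3628800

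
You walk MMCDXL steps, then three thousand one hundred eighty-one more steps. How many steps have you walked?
Convert MMCDXL (Roman numeral) → 1000 + 1000 + 400 + 40 = 2440 (decimal)
Convert three thousand one hundred eighty-one (English words) → 3×1000 + 1×100 + 81 = 3181 (decimal)
Compute 2440 + 3181 = 5621
5621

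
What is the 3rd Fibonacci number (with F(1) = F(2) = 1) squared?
The 3rd Fibonacci number (with F(1) = F(2) = 1): 1, 1, 2 → 2
Compute 2² = 2 × 2 = 4
4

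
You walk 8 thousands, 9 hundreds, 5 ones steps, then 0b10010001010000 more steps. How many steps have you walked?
Convert 8 thousands, 9 hundreds, 5 ones (place-value notation) → 8×1000 + 9×100 + 5 = 8905 (decimal)
Convert 0b10010001010000 (binary) → 8192 + 1024 + 64 + 16 = 9296 (decimal)
Compute 8905 + 9296 = 18201
18201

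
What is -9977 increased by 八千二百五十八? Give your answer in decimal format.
Convert 八千二百五十八 (Chinese numeral) → 8×1000 + 2×100 + 5×10 + 8 = 8258 (decimal)
Compute -9977 + 8258 = -1719
-1719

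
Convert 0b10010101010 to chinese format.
Convert 0b10010101010 (binary) → 1024 + 128 + 32 + 8 + 2 = 1194 (decimal)
Convert 1194 (decimal) → 1194 = 1×1000 + 1×100 + 9×10 + 4 → 一千一百九十四 (Chinese numeral)
一千一百九十四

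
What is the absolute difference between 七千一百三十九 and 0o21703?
Convert 七千一百三十九 (Chinese numeral) → 7×1000 + 1×100 + 3×10 + 9 = 7139 (decimal)
Convert 0o21703 (octal) → 2×4096 + 1×512 + 7×64 + 3 = 9155 (decimal)
Compute |7139 - 9155| = 2016
2016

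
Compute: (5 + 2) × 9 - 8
Parentheses first: 5 + 2 = 7
Multiply: 7 × 9 = 63
Subtract: 63 - 8 = 55
55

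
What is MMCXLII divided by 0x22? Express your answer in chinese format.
Convert MMCXLII (Roman numeral) → 1000 + 1000 + 100 + 40 + 1 + 1 = 2142 (decimal)
Convert 0x22 (hexadecimal) → 2×16 + 2 = 34 (decimal)
Compute 2142 ÷ 34 = 63
Convert 63 (decimal) → 63 = 6×10 + 3 → 六十三 (Chinese numeral)
六十三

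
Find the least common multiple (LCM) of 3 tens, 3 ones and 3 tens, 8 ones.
Convert 3 tens, 3 ones (place-value notation) → 3×10 + 3 = 33 (decimal)
Convert 3 tens, 8 ones (place-value notation) → 3×10 + 8 = 38 (decimal)
Compute lcm(33, 38) = 1254
1254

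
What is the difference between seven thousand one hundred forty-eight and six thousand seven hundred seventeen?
Convert seven thousand one hundred forty-eight (English words) → 7×1000 + 1×100 + 48 = 7148 (decimal)
Convert six thousand seven hundred seventeen (English words) → 6×1000 + 7×100 + 17 = 6717 (decimal)
Difference: |7148 - 6717| = 431
431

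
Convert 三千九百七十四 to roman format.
Convert 三千九百七十四 (Chinese numeral) → 3×1000 + 9×100 + 7×10 + 4 = 3974 (decimal)
Convert 3974 (decimal) → 3974 = 1000 + 1000 + 1000 + 900 + 50 + 10 + 10 + 4 → MMMCMLXXIV (Roman numeral)
MMMCMLXXIV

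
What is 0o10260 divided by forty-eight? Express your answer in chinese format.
Convert 0o10260 (octal) → 1×4096 + 2×64 + 6×8 = 4272 (decimal)
Convert forty-eight (English words) → 48 (decimal)
Compute 4272 ÷ 48 = 89
Convert 89 (decimal) → 89 = 8×10 + 9 → 八十九 (Chinese numeral)
八十九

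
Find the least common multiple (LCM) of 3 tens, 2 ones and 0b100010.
Convert 3 tens, 2 ones (place-value notation) → 3×10 + 2 = 32 (decimal)
Convert 0b100010 (binary) → 32 + 2 = 34 (decimal)
Compute lcm(32, 34) = 544
544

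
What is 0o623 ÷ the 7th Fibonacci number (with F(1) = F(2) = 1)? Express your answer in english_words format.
Convert 0o623 (octal) → 6×64 + 2×8 + 3 = 403 (decimal)
Convert the 7th Fibonacci number (with F(1) = F(2) = 1) (Fibonacci index) → 1, 1, 2, 3, 5, 8, 13 → 13 (decimal)
Compute 403 ÷ 13 = 31
Convert 31 (decimal) → thirty-one (English words)
thirty-one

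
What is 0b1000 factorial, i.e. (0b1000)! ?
Convert 0b1000 (binary) → 8 (decimal)
Compute 8! = 40320
40320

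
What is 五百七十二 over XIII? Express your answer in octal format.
Convert 五百七十二 (Chinese numeral) → 5×100 + 7×10 + 2 = 572 (decimal)
Convert XIII (Roman numeral) → 10 + 1 + 1 + 1 = 13 (decimal)
Compute 572 ÷ 13 = 44
Convert 44 (decimal) → 44 = 5×8 + 4 → 0o54 (octal)
0o54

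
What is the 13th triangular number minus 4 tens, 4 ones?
The 13th triangular number = 13×14/2 = 91
Convert 4 tens, 4 ones (place-value notation) → 4×10 + 4 = 44 (decimal)
Compute 91 - 44 = 47
47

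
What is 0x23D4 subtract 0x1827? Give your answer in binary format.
Convert 0x23D4 (hexadecimal) → 2×4096 + 3×256 + 13×16 + 4 = 9172 (decimal)
Convert 0x1827 (hexadecimal) → 1×4096 + 8×256 + 2×16 + 7 = 6183 (decimal)
Compute 9172 - 6183 = 2989
Convert 2989 (decimal) → 2989 = 2048 + 512 + 256 + 128 + 32 + 8 + 4 + 1 → 0b101110101101 (binary)
0b101110101101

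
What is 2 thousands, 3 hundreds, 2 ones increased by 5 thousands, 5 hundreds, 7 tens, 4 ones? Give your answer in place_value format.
Convert 2 thousands, 3 hundreds, 2 ones (place-value notation) → 2×1000 + 3×100 + 2 = 2302 (decimal)
Convert 5 thousands, 5 hundreds, 7 tens, 4 ones (place-value notation) → 5×1000 + 5×100 + 7×10 + 4 = 5574 (decimal)
Compute 2302 + 5574 = 7876
Convert 7876 (decimal) → 7876 = 7×1000 + 8×100 + 7×10 + 6 → 7 thousands, 8 hundreds, 7 tens, 6 ones (place-value notation)
7 thousands, 8 hundreds, 7 tens, 6 ones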